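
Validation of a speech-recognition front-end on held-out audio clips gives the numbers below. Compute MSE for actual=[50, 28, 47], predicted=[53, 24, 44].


Squared errors: (50-53)²=9, (28-24)²=16, (47-44)²=9
Sum = 34
MSE = 34/3 = 34/3

34/3


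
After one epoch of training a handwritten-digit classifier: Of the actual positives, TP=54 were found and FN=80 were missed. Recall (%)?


Recall = TP/(TP+FN)
= 54/(54+80)
= 54/134 = 40.3%

40.3%


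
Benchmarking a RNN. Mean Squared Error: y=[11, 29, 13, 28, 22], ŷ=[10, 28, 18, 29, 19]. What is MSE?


Squared errors: (11-10)²=1, (29-28)²=1, (13-18)²=25, (28-29)²=1, (22-19)²=9
Sum = 37
MSE = 37/5 = 37/5

37/5


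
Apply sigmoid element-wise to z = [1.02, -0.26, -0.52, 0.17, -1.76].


σ(1.02) = 1/(1+e^-1.02) = 0.735
σ(-0.26) = 1/(1+e^0.26) = 0.4354
σ(-0.52) = 1/(1+e^0.52) = 0.3729
σ(0.17) = 1/(1+e^-0.17) = 0.5424
σ(-1.76) = 1/(1+e^1.76) = 0.1468
result = [0.735, 0.4354, 0.3729, 0.5424, 0.1468]

[0.735, 0.4354, 0.3729, 0.5424, 0.1468]


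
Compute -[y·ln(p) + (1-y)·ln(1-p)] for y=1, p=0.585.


BCE = -[y·ln(p) + (1-y)·ln(1-p)]
= -1·ln(0.585) - 0
= -ln(0.585) = 0.5361

0.5361


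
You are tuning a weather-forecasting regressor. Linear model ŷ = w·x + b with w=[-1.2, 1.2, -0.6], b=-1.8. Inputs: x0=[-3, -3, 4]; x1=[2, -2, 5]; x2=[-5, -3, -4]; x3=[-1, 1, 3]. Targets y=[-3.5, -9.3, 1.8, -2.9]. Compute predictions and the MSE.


ŷ0 = (-1.2)·(-3) + (1.2)·(-3) + (-0.6)·(4) - 1.8 = -4.2
ŷ1 = (-1.2)·(2) + (1.2)·(-2) + (-0.6)·(5) - 1.8 = -9.6
ŷ2 = (-1.2)·(-5) + (1.2)·(-3) + (-0.6)·(-4) - 1.8 = 3.0
ŷ3 = (-1.2)·(-1) + (1.2)·(1) + (-0.6)·(3) - 1.8 = -1.2
errors² = [0.49, 0.09, 1.44, 2.89]
MSE = 4.9100/4 = 1.2275

1.2275


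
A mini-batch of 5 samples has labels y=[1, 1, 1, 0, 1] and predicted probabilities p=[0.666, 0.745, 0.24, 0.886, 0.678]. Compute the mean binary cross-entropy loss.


L[0] = -ln(0.666) = 0.4065
L[1] = -ln(0.745) = 0.2944
L[2] = -ln(0.24) = 1.4271
L[3] = -ln(1-0.886) = -ln(0.114) = 2.1716
L[4] = -ln(0.678) = 0.3886
mean = (0.4065 + 0.2944 + 1.4271 + 2.1716 + 0.3886)/5 = 0.9376

0.9376


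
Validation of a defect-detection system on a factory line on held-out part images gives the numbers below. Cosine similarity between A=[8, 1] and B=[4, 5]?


A·B = 8·4 + 1·5 = 37
‖A‖ = √65 = 8.0623, ‖B‖ = √41 = 6.4031
cos = 37/(√65·√41) = 37/√2665 = 0.7167

0.7167


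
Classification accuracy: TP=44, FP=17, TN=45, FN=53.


Accuracy = (TP+TN)/(TP+TN+FP+FN)
= (44+45)/(159)
= 89/159 = 55.97%

55.97%


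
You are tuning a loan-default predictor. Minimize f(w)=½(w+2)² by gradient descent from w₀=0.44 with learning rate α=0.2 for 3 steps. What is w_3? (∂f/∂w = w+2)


step 1: grad = 0.44+2 = 2.44; w = 0.44 - 0.2·(2.44) = -0.048
step 2: grad = -0.048+2 = 1.952; w = -0.048 - 0.2·(1.952) = -0.4384
step 3: grad = -0.4384+2 = 1.5616; w = -0.4384 - 0.2·(1.5616) = -0.75072

-0.75072


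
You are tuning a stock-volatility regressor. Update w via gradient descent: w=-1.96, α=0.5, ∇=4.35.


w_new = w - α·∇
= -1.96 - 0.5·4.35
= -1.96 - 2.175
= -4.135

-4.135


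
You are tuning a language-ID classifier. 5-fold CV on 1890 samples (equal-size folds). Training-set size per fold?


Fold size = 1890/5 = 378
Training per fold = 1890 - 378 = 1512

1512


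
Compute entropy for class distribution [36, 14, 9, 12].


Probabilities: [36/71, 14/71, 9/71, 12/71] ≈ [0.507, 0.1972, 0.1268, 0.169]
H = -((36/71)·log₂(36/71) + (14/71)·log₂(14/71) + (9/71)·log₂(9/71) + (12/71)·log₂(12/71))
  = 1.7699 bits

1.7699 bits


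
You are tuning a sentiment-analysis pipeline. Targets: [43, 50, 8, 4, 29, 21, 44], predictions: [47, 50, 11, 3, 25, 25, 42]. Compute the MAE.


Absolute errors: |43-47|=4, |50-50|=0, |8-11|=3, |4-3|=1, |29-25|=4, |21-25|=4, |44-42|=2
Sum = 18
MAE = 18/7 = 18/7

18/7


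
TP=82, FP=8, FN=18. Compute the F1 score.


Precision = 82/90 = 0.9111
Recall = 82/100 = 0.82
F1 = 2·P·R/(P+R) = 2·TP/(2·TP+FP+FN) = 164/(164+8+18) = 164/190 = 0.8632

0.8632


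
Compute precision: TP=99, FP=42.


Precision = TP/(TP+FP)
= 99/(99+42)
= 99/141 = 70.21%

70.21%


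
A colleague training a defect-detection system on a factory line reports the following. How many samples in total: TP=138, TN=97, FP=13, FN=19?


Total = TP + TN + FP + FN
= 138 + 97 + 13 + 19
= 267
(Predicted positive: 151, predicted negative: 116)

267


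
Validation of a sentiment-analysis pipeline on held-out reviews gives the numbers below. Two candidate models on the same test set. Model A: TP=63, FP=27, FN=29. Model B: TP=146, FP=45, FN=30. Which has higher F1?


Model A: P=63/90=0.7, R=63/92=0.6848, F1=2PR/(P+R)=2TP/(2TP+FP+FN)=126/182=0.6923
Model B: P=146/191=0.7644, R=146/176=0.8295, F1=2PR/(P+R)=2TP/(2TP+FP+FN)=292/367=0.7956
0.6923 < 0.7956 → Model B

Model B


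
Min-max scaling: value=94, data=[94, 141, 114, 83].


min=83, max=141
(94-83)/(141-83) = 11/58 = 0.1897

0.1897


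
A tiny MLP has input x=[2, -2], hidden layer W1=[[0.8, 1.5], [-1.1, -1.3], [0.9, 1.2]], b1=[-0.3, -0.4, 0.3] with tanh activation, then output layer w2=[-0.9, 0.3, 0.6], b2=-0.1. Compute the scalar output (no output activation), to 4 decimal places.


z1[0] = (0.8)·(2) + (1.5)·(-2) - 0.3 = -1.7
z1[1] = (-1.1)·(2) + (-1.3)·(-2) - 0.4 = 0.0
z1[2] = (0.9)·(2) + (1.2)·(-2) + 0.3 = -0.3
h = tanh(z1) = [-0.9354, 0.0, -0.2913]
output = (-0.9)·(-0.9354) + (0.3)·(0.0) + (0.6)·(-0.2913) - 0.1 = 0.5671

0.5671


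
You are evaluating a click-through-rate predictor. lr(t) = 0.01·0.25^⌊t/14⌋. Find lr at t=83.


n_drops = ⌊83/14⌋ = 5
lr = 0.01·0.25^5 = 0.01·0.0009765625 = 0.000009765625

0.000009765625


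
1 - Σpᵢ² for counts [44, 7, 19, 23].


Probabilities: [44/93, 7/93, 19/93, 23/93] ≈ [0.4731, 0.0753, 0.2043, 0.2473]
Σpᵢ² = (1936 + 49 + 361 + 529)/93² = 2875/8649
Gini = 1 - Σpᵢ² = 1 - 2875/8649 = 0.6676

0.6676


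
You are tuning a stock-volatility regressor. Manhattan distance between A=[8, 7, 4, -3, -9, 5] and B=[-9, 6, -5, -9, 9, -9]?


d = |8+ 9| + |7-6| + |4+ 5| + |-3+ 9| + |-9-9| + |5+ 9|
  = 17 + 1 + 9 + 6 + 18 + 14
  = 65

65


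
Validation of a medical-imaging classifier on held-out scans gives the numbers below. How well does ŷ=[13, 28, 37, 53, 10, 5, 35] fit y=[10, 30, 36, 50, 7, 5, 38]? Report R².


ȳ = 25.1429
SS_res = Σ(y-ŷ)² = 41
SS_tot = Σ(y-ȳ)² = 1888.86
R² = 1 - SS_res/SS_tot = 1 - 0.0217 = 0.9783

0.9783


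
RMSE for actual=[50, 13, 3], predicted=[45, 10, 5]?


MSE = 38/3 = 12.6667
RMSE = √(38/3) = 3.559

3.559


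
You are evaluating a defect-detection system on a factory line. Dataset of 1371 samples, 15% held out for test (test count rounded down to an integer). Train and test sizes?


Test = ⌊1371·15/100⌋ = 205
Train = 1371 - 205 = 1166

Train: 1166, Test: 205


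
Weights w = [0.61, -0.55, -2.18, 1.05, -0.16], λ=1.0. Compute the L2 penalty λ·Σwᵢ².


‖w‖₂² = (0.61)² + (-0.55)² + (-2.18)² + (1.05)² + (-0.16)²
     = 0.3721 + 0.3025 + 4.7524 + 1.1025 + 0.0256
     = 6.5551
λ·‖w‖₂² = 1.0·6.5551 = 6.5551

6.5551


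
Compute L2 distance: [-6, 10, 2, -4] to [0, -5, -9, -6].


d = √((-6-0)² + (10+ 5)² + (2+ 9)² + (-4+ 6)²)
  = √(36 + 225 + 121 + 4)
  = √386 = 19.6469

19.6469


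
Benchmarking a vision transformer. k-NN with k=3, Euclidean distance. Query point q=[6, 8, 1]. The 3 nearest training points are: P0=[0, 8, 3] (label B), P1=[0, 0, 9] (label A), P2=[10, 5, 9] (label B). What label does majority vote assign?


d(q,P0) = 6.3246  (label B)
d(q,P1) = 12.8062  (label A)
d(q,P2) = 9.434  (label B)
Votes: A=1, B=2
Majority → B

B


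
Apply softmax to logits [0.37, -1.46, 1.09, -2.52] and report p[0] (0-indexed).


Exponentials: e^0.37=1.4477, e^-1.46=0.2322, e^1.09=2.9743, e^-2.52=0.0805
Sum = 4.7347
Softmax = [0.3058, 0.049, 0.6282, 0.017]
p[0] = 1.4477/4.7347 = 0.3058

0.3058


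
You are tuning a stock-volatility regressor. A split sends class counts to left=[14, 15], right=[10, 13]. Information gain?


Parent = [24, 28], H_parent = 0.9957
H_left = 0.9991 (n=29), H_right = 0.9877 (n=23)
H_children = (29/52)·0.9991 + (23/52)·0.9877 = 0.9941
IG = 0.9957 - 0.9941 = 0.0016

0.0016


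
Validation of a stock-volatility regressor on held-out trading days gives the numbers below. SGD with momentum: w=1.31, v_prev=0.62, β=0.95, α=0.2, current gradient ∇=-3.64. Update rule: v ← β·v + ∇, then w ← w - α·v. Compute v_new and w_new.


v_new = 0.95·0.62 - 3.64 = 0.589 - 3.64 = -3.051
w_new = 1.31 - 0.2·-3.051 = 1.31 + 0.6102 = 1.9202

v_new=-3.051, w_new=1.9202


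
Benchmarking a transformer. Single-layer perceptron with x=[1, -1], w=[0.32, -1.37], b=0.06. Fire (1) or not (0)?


z = (1)·(0.32) + (-1)·(-1.37) + 0.06
  = 1.75
step(z) = 1 (z≥0)

1


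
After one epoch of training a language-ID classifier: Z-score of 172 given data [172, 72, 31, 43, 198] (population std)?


μ = 103.2, σ = 68.6015
z = (172 - 103.2)/68.6015 = 1.0029

1.0029


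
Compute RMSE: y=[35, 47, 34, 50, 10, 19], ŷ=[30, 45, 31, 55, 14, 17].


MSE = 83/6 = 13.8333
RMSE = √(83/6) = 3.7193

3.7193


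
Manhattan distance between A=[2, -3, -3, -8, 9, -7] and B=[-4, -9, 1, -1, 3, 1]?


d = |2+ 4| + |-3+ 9| + |-3-1| + |-8+ 1| + |9-3| + |-7-1|
  = 6 + 6 + 4 + 7 + 6 + 8
  = 37

37


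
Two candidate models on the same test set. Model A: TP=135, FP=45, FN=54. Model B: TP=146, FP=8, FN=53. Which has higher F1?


Model A: P=135/180=0.75, R=135/189=0.7143, F1=2PR/(P+R)=2TP/(2TP+FP+FN)=270/369=0.7317
Model B: P=146/154=0.9481, R=146/199=0.7337, F1=2PR/(P+R)=2TP/(2TP+FP+FN)=292/353=0.8272
0.7317 < 0.8272 → Model B

Model B


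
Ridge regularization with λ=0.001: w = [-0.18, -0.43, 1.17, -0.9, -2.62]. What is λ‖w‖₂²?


‖w‖₂² = (-0.18)² + (-0.43)² + (1.17)² + (-0.9)² + (-2.62)²
     = 0.0324 + 0.1849 + 1.3689 + 0.81 + 6.8644
     = 9.2606
λ·‖w‖₂² = 0.001·9.2606 = 0.009261

0.009261


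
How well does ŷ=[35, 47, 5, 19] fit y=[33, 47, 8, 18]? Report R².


ȳ = 26.5
SS_res = Σ(y-ŷ)² = 14
SS_tot = Σ(y-ȳ)² = 877
R² = 1 - SS_res/SS_tot = 1 - 0.016 = 0.984

0.984


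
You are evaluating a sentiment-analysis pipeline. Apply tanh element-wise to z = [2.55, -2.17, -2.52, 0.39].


tanh(2.55) = 0.9879
tanh(-2.17) = -0.9743
tanh(-2.52) = -0.9871
tanh(0.39) = 0.3714
result = [0.9879, -0.9743, -0.9871, 0.3714]

[0.9879, -0.9743, -0.9871, 0.3714]


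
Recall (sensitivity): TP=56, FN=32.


Recall = TP/(TP+FN)
= 56/(56+32)
= 56/88 = 63.64%

63.64%


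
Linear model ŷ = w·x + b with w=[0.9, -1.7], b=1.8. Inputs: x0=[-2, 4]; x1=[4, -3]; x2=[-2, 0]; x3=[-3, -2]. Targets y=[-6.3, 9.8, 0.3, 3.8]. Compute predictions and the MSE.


ŷ0 = (0.9)·(-2) + (-1.7)·(4) + 1.8 = -6.8
ŷ1 = (0.9)·(4) + (-1.7)·(-3) + 1.8 = 10.5
ŷ2 = (0.9)·(-2) + (-1.7)·(0) + 1.8 = 0.0
ŷ3 = (0.9)·(-3) + (-1.7)·(-2) + 1.8 = 2.5
errors² = [0.25, 0.49, 0.09, 1.69]
MSE = 2.5200/4 = 0.63

0.63


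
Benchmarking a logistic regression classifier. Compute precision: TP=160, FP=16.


Precision = TP/(TP+FP)
= 160/(160+16)
= 160/176 = 90.91%

90.91%


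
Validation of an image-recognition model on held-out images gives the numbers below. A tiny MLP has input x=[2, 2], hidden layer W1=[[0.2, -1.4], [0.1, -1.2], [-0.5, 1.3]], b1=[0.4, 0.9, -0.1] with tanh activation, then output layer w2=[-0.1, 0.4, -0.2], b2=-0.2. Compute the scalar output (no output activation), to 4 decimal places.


z1[0] = (0.2)·(2) + (-1.4)·(2) + 0.4 = -2.0
z1[1] = (0.1)·(2) + (-1.2)·(2) + 0.9 = -1.3
z1[2] = (-0.5)·(2) + (1.3)·(2) - 0.1 = 1.5
h = tanh(z1) = [-0.964, -0.8617, 0.9051]
output = (-0.1)·(-0.964) + (0.4)·(-0.8617) + (-0.2)·(0.9051) - 0.2 = -0.6293

-0.6293


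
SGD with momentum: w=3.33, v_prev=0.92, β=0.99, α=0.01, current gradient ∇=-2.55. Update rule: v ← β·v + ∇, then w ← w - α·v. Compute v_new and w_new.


v_new = 0.99·0.92 - 2.55 = 0.9108 - 2.55 = -1.6392
w_new = 3.33 - 0.01·-1.6392 = 3.33 + 0.016392 = 3.346392

v_new=-1.6392, w_new=3.346392


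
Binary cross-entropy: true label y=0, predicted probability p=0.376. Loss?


BCE = -[y·ln(p) + (1-y)·ln(1-p)]
= -0 - 1·ln(1-0.376)
= -ln(0.624) = 0.4716

0.4716


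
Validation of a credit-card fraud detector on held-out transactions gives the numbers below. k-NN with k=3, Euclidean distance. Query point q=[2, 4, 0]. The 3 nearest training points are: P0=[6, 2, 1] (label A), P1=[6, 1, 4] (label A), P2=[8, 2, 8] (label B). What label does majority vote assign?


d(q,P0) = 4.5826  (label A)
d(q,P1) = 6.4031  (label A)
d(q,P2) = 10.198  (label B)
Votes: A=2, B=1
Majority → A

A


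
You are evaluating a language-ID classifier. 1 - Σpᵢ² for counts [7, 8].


Probabilities: [7/15, 8/15] ≈ [0.4667, 0.5333]
Σpᵢ² = (49 + 64)/15² = 113/225
Gini = 1 - Σpᵢ² = 1 - 113/225 = 0.4978

0.4978


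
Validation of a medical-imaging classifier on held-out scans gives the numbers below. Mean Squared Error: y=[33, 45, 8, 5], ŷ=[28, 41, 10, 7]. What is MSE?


Squared errors: (33-28)²=25, (45-41)²=16, (8-10)²=4, (5-7)²=4
Sum = 49
MSE = 49/4 = 49/4

49/4


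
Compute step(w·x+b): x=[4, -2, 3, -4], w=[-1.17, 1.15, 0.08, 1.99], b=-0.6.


z = (4)·(-1.17) + (-2)·(1.15) + (3)·(0.08) + (-4)·(1.99) - 0.6
  = -15.3
step(z) = 0 (z<0)

0


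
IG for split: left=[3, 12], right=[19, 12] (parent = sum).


Parent = [22, 24], H_parent = 0.9986
H_left = 0.7219 (n=15), H_right = 0.9629 (n=31)
H_children = (15/46)·0.7219 + (31/46)·0.9629 = 0.8843
IG = 0.9986 - 0.8843 = 0.1143

0.1143


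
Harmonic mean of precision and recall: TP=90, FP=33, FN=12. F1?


Precision = 90/123 = 0.7317
Recall = 90/102 = 0.8824
F1 = 2·P·R/(P+R) = 2·TP/(2·TP+FP+FN) = 180/(180+33+12) = 180/225 = 0.8

0.8


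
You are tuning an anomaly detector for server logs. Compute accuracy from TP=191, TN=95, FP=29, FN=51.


Accuracy = (TP+TN)/(TP+TN+FP+FN)
= (191+95)/(366)
= 286/366 = 78.14%

78.14%


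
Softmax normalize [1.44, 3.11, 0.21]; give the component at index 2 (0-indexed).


Exponentials: e^1.44=4.2207, e^3.11=22.421, e^0.21=1.2337
Sum = 27.8754
Softmax = [0.1514, 0.8043, 0.0443]
p[2] = 1.2337/27.8754 = 0.0443

0.0443


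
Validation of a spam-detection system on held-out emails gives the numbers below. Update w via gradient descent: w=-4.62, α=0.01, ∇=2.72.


w_new = w - α·∇
= -4.62 - 0.01·2.72
= -4.62 - 0.0272
= -4.6472

-4.6472


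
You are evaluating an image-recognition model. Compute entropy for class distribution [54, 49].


Probabilities: [54/103, 49/103] ≈ [0.5243, 0.4757]
H = -((54/103)·log₂(54/103) + (49/103)·log₂(49/103))
  = 0.9983 bits

0.9983 bits


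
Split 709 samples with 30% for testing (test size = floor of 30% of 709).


Test = ⌊709·30/100⌋ = 212
Train = 709 - 212 = 497

Train: 497, Test: 212


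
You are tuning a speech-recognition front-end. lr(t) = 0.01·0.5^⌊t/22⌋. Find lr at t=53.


n_drops = ⌊53/22⌋ = 2
lr = 0.01·0.5^2 = 0.01·0.25 = 0.0025

0.0025


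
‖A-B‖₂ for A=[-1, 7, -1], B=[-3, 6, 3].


d = √((-1+ 3)² + (7-6)² + (-1-3)²)
  = √(4 + 1 + 16)
  = √21 = 4.5826

4.5826


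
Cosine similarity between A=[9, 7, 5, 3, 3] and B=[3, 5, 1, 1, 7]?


A·B = 9·3 + 7·5 + 5·1 + 3·1 + 3·7 = 91
‖A‖ = √173 = 13.1529, ‖B‖ = √85 = 9.2195
cos = 91/(√173·√85) = 91/√14705 = 0.7504

0.7504


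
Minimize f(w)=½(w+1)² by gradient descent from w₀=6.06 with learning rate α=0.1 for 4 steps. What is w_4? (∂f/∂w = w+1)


step 1: grad = 6.06+1 = 7.06; w = 6.06 - 0.1·(7.06) = 5.354
step 2: grad = 5.354+1 = 6.354; w = 5.354 - 0.1·(6.354) = 4.7186
step 3: grad = 4.7186+1 = 5.7186; w = 4.7186 - 0.1·(5.7186) = 4.14674
step 4: grad = 4.14674+1 = 5.14674; w = 4.14674 - 0.1·(5.14674) = 3.632066

3.632066


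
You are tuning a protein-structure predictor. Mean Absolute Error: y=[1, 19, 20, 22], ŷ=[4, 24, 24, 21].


Absolute errors: |1-4|=3, |19-24|=5, |20-24|=4, |22-21|=1
Sum = 13
MAE = 13/4 = 13/4

13/4


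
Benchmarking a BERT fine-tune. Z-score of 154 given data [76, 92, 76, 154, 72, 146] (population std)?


μ = 102.6667, σ = 34.1305
z = (154 - 102.6667)/34.1305 = 1.504

1.504


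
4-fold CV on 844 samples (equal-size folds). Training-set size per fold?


Fold size = 844/4 = 211
Training per fold = 844 - 211 = 633

633


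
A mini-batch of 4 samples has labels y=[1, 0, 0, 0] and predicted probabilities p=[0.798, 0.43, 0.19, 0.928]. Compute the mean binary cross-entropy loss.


L[0] = -ln(0.798) = 0.2256
L[1] = -ln(1-0.43) = -ln(0.57) = 0.5621
L[2] = -ln(1-0.19) = -ln(0.81) = 0.2107
L[3] = -ln(1-0.928) = -ln(0.072) = 2.6311
mean = (0.2256 + 0.5621 + 0.2107 + 2.6311)/4 = 0.9074

0.9074


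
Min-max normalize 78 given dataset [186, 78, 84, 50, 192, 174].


min=50, max=192
(78-50)/(192-50) = 28/142 = 0.1972

0.1972


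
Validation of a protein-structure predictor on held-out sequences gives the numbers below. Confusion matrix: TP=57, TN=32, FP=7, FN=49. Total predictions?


Total = TP + TN + FP + FN
= 57 + 32 + 7 + 49
= 145
(Predicted positive: 64, predicted negative: 81)

145


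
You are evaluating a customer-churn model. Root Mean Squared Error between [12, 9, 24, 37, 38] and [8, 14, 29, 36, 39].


MSE = 68/5 = 13.6
RMSE = √(68/5) = 3.6878

3.6878


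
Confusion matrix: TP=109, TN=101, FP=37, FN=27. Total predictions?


Total = TP + TN + FP + FN
= 109 + 101 + 37 + 27
= 274
(Predicted positive: 146, predicted negative: 128)

274


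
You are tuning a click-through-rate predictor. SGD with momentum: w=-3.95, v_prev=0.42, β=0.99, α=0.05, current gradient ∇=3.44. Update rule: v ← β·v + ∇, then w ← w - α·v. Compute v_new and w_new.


v_new = 0.99·0.42 + 3.44 = 0.4158 + 3.44 = 3.8558
w_new = -3.95 - 0.05·3.8558 = -3.95 - 0.19279 = -4.14279

v_new=3.8558, w_new=-4.14279


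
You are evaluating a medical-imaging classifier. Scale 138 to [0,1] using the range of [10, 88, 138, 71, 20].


min=10, max=138
(138-10)/(138-10) = 128/128 = 1.0

1.0


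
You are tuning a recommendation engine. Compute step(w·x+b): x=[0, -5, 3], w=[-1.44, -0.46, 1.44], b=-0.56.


z = (0)·(-1.44) + (-5)·(-0.46) + (3)·(1.44) - 0.56
  = 6.06
step(z) = 1 (z≥0)

1


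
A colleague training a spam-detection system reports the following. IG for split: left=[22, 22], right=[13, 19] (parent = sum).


Parent = [35, 41], H_parent = 0.9955
H_left = 1 (n=44), H_right = 0.9745 (n=32)
H_children = (44/76)·1 + (32/76)·0.9745 = 0.9893
IG = 0.9955 - 0.9893 = 0.0062

0.0062


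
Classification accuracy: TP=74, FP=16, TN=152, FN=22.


Accuracy = (TP+TN)/(TP+TN+FP+FN)
= (74+152)/(264)
= 226/264 = 85.61%

85.61%


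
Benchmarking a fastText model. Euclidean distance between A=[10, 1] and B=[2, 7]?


d = √((10-2)² + (1-7)²)
  = √(64 + 36)
  = √100 = 10.0

10.0


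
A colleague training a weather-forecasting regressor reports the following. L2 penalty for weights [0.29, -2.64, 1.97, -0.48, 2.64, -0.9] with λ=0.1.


‖w‖₂² = (0.29)² + (-2.64)² + (1.97)² + (-0.48)² + (2.64)² + (-0.9)²
     = 0.0841 + 6.9696 + 3.8809 + 0.2304 + 6.9696 + 0.81
     = 18.9446
λ·‖w‖₂² = 0.1·18.9446 = 1.89446

1.89446


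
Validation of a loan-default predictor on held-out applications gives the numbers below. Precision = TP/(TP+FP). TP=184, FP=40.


Precision = TP/(TP+FP)
= 184/(184+40)
= 184/224 = 82.14%

82.14%


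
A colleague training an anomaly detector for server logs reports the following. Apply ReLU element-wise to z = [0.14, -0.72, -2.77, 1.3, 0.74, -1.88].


ReLU(0.14) = max(0, 0.14) = 0.14
ReLU(-0.72) = max(0, -0.72) = 0.0
ReLU(-2.77) = max(0, -2.77) = 0.0
ReLU(1.3) = max(0, 1.3) = 1.3
ReLU(0.74) = max(0, 0.74) = 0.74
ReLU(-1.88) = max(0, -1.88) = 0.0
result = [0.14, 0.0, 0.0, 1.3, 0.74, 0.0]

[0.14, 0.0, 0.0, 1.3, 0.74, 0.0]


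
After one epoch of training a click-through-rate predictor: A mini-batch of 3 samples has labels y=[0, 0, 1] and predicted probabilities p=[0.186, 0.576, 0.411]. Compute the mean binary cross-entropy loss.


L[0] = -ln(1-0.186) = -ln(0.814) = 0.2058
L[1] = -ln(1-0.576) = -ln(0.424) = 0.858
L[2] = -ln(0.411) = 0.8892
mean = (0.2058 + 0.858 + 0.8892)/3 = 0.651

0.651


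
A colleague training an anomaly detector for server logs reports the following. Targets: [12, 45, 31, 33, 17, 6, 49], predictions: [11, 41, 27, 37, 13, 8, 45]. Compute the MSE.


Squared errors: (12-11)²=1, (45-41)²=16, (31-27)²=16, (33-37)²=16, (17-13)²=16, (6-8)²=4, (49-45)²=16
Sum = 85
MSE = 85/7 = 85/7

85/7


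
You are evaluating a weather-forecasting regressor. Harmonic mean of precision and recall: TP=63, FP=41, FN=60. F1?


Precision = 63/104 = 0.6058
Recall = 63/123 = 0.5122
F1 = 2·P·R/(P+R) = 2·TP/(2·TP+FP+FN) = 126/(126+41+60) = 126/227 = 0.5551

0.5551


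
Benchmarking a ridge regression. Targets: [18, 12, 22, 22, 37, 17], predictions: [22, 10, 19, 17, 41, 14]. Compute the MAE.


Absolute errors: |18-22|=4, |12-10|=2, |22-19|=3, |22-17|=5, |37-41|=4, |17-14|=3
Sum = 21
MAE = 21/6 = 7/2

7/2


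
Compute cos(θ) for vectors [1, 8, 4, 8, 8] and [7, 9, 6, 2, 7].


A·B = 1·7 + 8·9 + 4·6 + 8·2 + 8·7 = 175
‖A‖ = √209 = 14.4568, ‖B‖ = √219 = 14.7986
cos = 175/(√209·√219) = 175/√45771 = 0.818

0.818


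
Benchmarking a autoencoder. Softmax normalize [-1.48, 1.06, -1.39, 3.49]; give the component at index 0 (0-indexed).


Exponentials: e^-1.48=0.2276, e^1.06=2.8864, e^-1.39=0.2491, e^3.49=32.7859
Sum = 36.149
Softmax = [0.0063, 0.0798, 0.0069, 0.907]
p[0] = 0.2276/36.149 = 0.0063

0.0063


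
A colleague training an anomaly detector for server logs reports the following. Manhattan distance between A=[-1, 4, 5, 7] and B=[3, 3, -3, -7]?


d = |-1-3| + |4-3| + |5+ 3| + |7+ 7|
  = 4 + 1 + 8 + 14
  = 27

27


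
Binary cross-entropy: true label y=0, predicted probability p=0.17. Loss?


BCE = -[y·ln(p) + (1-y)·ln(1-p)]
= -0 - 1·ln(1-0.17)
= -ln(0.83) = 0.1863

0.1863


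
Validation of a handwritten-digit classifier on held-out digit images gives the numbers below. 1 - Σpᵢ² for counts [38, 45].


Probabilities: [38/83, 45/83] ≈ [0.4578, 0.5422]
Σpᵢ² = (1444 + 2025)/83² = 3469/6889
Gini = 1 - Σpᵢ² = 1 - 3469/6889 = 0.4964

0.4964


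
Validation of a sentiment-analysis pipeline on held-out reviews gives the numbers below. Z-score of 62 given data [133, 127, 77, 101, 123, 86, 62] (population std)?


μ = 101.2857, σ = 25.3699
z = (62 - 101.2857)/25.3699 = -1.5485

-1.5485


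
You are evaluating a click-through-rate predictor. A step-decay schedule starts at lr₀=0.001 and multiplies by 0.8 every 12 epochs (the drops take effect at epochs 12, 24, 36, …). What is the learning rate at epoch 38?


n_drops = ⌊38/12⌋ = 3
lr = 0.001·0.8^3 = 0.001·0.512 = 0.000512

0.000512


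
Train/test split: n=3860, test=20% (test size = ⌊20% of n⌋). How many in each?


Test = ⌊3860·20/100⌋ = 772
Train = 3860 - 772 = 3088

Train: 3088, Test: 772


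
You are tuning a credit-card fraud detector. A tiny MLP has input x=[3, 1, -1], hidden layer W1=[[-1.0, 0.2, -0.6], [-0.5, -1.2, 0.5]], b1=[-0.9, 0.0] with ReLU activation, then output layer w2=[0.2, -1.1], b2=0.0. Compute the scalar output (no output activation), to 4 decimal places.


z1[0] = (-1.0)·(3) + (0.2)·(1) + (-0.6)·(-1) - 0.9 = -3.1
z1[1] = (-0.5)·(3) + (-1.2)·(1) + (0.5)·(-1) + 0.0 = -3.2
h = ReLU(z1) = [0.0, 0.0]
output = (0.2)·(0.0) + (-1.1)·(0.0) + 0.0 = 0.0

0.0


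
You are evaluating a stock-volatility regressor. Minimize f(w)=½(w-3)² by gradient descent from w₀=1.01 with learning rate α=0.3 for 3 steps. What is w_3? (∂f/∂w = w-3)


step 1: grad = 1.01-3 = -1.99; w = 1.01 - 0.3·(-1.99) = 1.607
step 2: grad = 1.607-3 = -1.393; w = 1.607 - 0.3·(-1.393) = 2.0249
step 3: grad = 2.0249-3 = -0.9751; w = 2.0249 - 0.3·(-0.9751) = 2.31743

2.31743


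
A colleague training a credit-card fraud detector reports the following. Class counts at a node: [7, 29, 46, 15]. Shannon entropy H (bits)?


Probabilities: [7/97, 29/97, 46/97, 15/97] ≈ [0.0722, 0.299, 0.4742, 0.1546]
H = -((7/97)·log₂(7/97) + (29/97)·log₂(29/97) + (46/97)·log₂(46/97) + (15/97)·log₂(15/97))
  = 1.7214 bits

1.7214 bits


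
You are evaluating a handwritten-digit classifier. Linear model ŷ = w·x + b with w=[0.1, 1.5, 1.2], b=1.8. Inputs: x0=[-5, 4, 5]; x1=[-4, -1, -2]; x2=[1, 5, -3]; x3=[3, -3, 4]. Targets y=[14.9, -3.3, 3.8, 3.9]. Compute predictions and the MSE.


ŷ0 = (0.1)·(-5) + (1.5)·(4) + (1.2)·(5) + 1.8 = 13.3
ŷ1 = (0.1)·(-4) + (1.5)·(-1) + (1.2)·(-2) + 1.8 = -2.5
ŷ2 = (0.1)·(1) + (1.5)·(5) + (1.2)·(-3) + 1.8 = 5.8
ŷ3 = (0.1)·(3) + (1.5)·(-3) + (1.2)·(4) + 1.8 = 2.4
errors² = [2.56, 0.64, 4.0, 2.25]
MSE = 9.4500/4 = 2.3625

2.3625


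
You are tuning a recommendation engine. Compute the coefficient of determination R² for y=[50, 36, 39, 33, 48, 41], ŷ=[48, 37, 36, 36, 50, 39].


ȳ = 41.1667
SS_res = Σ(y-ŷ)² = 31
SS_tot = Σ(y-ȳ)² = 222.83
R² = 1 - SS_res/SS_tot = 1 - 0.1391 = 0.8609

0.8609


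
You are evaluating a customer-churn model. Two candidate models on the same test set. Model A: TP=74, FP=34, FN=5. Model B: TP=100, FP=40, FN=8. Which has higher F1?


Model A: P=74/108=0.6852, R=74/79=0.9367, F1=2PR/(P+R)=2TP/(2TP+FP+FN)=148/187=0.7914
Model B: P=100/140=0.7143, R=100/108=0.9259, F1=2PR/(P+R)=2TP/(2TP+FP+FN)=200/248=0.8065
0.7914 < 0.8065 → Model B

Model B


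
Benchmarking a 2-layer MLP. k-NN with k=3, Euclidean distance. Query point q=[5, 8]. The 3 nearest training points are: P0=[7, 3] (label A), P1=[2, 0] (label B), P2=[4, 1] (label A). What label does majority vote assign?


d(q,P0) = 5.3852  (label A)
d(q,P1) = 8.544  (label B)
d(q,P2) = 7.0711  (label A)
Votes: A=2, B=1
Majority → A

A


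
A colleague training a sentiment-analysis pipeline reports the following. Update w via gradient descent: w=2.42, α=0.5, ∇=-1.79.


w_new = w - α·∇
= 2.42 - 0.5·-1.79
= 2.42 + 0.895
= 3.315

3.315


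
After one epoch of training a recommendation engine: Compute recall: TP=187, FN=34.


Recall = TP/(TP+FN)
= 187/(187+34)
= 187/221 = 84.62%

84.62%


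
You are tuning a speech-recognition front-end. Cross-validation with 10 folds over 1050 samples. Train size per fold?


Fold size = 1050/10 = 105
Training per fold = 1050 - 105 = 945

945


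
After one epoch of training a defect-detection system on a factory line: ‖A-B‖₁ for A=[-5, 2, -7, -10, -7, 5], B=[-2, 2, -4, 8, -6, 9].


d = |-5+ 2| + |2-2| + |-7+ 4| + |-10-8| + |-7+ 6| + |5-9|
  = 3 + 0 + 3 + 18 + 1 + 4
  = 29

29


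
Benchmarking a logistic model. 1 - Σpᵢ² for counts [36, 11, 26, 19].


Probabilities: [36/92, 11/92, 26/92, 19/92] ≈ [0.3913, 0.1196, 0.2826, 0.2065]
Σpᵢ² = (1296 + 121 + 676 + 361)/92² = 2454/8464
Gini = 1 - Σpᵢ² = 1 - 2454/8464 = 0.7101

0.7101


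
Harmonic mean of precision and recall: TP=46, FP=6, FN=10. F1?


Precision = 46/52 = 0.8846
Recall = 46/56 = 0.8214
F1 = 2·P·R/(P+R) = 2·TP/(2·TP+FP+FN) = 92/(92+6+10) = 92/108 = 0.8519

0.8519


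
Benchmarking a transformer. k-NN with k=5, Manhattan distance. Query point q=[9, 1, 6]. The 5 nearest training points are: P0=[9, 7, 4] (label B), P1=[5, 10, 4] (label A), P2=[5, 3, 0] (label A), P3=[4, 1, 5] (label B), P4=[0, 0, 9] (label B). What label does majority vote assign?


d(q,P0) = 8  (label B)
d(q,P1) = 15  (label A)
d(q,P2) = 12  (label A)
d(q,P3) = 6  (label B)
d(q,P4) = 13  (label B)
Votes: A=2, B=3
Majority → B

B


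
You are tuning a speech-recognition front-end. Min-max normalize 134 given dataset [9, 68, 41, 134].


min=9, max=134
(134-9)/(134-9) = 125/125 = 1.0

1.0


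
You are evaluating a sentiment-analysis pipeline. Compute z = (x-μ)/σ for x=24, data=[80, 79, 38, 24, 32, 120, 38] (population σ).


μ = 58.7143, σ = 32.5081
z = (24 - 58.7143)/32.5081 = -1.0679

-1.0679


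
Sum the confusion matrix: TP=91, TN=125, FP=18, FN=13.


Total = TP + TN + FP + FN
= 91 + 125 + 18 + 13
= 247
(Predicted positive: 109, predicted negative: 138)

247


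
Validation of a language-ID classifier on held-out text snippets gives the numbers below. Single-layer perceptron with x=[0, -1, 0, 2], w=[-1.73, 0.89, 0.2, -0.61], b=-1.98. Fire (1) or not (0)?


z = (0)·(-1.73) + (-1)·(0.89) + (0)·(0.2) + (2)·(-0.61) - 1.98
  = -4.09
step(z) = 0 (z<0)

0


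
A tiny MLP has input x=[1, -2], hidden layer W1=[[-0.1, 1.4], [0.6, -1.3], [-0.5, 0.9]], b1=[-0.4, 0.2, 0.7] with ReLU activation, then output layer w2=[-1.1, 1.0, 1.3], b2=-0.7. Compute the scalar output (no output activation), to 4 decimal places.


z1[0] = (-0.1)·(1) + (1.4)·(-2) - 0.4 = -3.3
z1[1] = (0.6)·(1) + (-1.3)·(-2) + 0.2 = 3.4
z1[2] = (-0.5)·(1) + (0.9)·(-2) + 0.7 = -1.6
h = ReLU(z1) = [0.0, 3.4, 0.0]
output = (-1.1)·(0.0) + (1.0)·(3.4) + (1.3)·(0.0) - 0.7 = 2.7

2.7


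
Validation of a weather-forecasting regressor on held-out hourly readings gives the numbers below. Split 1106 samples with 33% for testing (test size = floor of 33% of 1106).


Test = ⌊1106·33/100⌋ = 364
Train = 1106 - 364 = 742

Train: 742, Test: 364


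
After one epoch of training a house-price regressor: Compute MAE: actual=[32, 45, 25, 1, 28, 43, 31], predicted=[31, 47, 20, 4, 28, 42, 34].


Absolute errors: |32-31|=1, |45-47|=2, |25-20|=5, |1-4|=3, |28-28|=0, |43-42|=1, |31-34|=3
Sum = 15
MAE = 15/7 = 15/7

15/7


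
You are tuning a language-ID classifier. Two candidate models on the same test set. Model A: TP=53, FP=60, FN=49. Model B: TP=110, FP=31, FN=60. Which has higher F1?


Model A: P=53/113=0.469, R=53/102=0.5196, F1=2PR/(P+R)=2TP/(2TP+FP+FN)=106/215=0.493
Model B: P=110/141=0.7801, R=110/170=0.6471, F1=2PR/(P+R)=2TP/(2TP+FP+FN)=220/311=0.7074
0.493 < 0.7074 → Model B

Model B


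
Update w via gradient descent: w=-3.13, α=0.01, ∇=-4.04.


w_new = w - α·∇
= -3.13 - 0.01·-4.04
= -3.13 + 0.0404
= -3.0896

-3.0896


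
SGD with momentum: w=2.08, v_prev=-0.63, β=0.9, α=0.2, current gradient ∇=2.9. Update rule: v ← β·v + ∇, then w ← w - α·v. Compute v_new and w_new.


v_new = 0.9·-0.63 + 2.9 = -0.567 + 2.9 = 2.333
w_new = 2.08 - 0.2·2.333 = 2.08 - 0.4666 = 1.6134

v_new=2.333, w_new=1.6134


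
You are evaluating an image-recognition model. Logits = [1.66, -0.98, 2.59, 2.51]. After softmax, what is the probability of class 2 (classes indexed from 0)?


Exponentials: e^1.66=5.2593, e^-0.98=0.3753, e^2.59=13.3298, e^2.51=12.3049
Sum = 31.2693
Softmax = [0.1682, 0.012, 0.4263, 0.3935]
p[2] = 13.3298/31.2693 = 0.4263

0.4263


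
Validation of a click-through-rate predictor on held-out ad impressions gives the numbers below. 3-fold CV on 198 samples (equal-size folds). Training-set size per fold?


Fold size = 198/3 = 66
Training per fold = 198 - 66 = 132

132


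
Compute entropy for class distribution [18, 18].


Probabilities: [18/36, 18/36] ≈ [0.5, 0.5]
H = -((18/36)·log₂(18/36) + (18/36)·log₂(18/36))
  = 1.0 bits

1.0 bits


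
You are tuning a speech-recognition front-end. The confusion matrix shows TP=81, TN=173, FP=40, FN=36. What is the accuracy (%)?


Accuracy = (TP+TN)/(TP+TN+FP+FN)
= (81+173)/(330)
= 254/330 = 76.97%

76.97%


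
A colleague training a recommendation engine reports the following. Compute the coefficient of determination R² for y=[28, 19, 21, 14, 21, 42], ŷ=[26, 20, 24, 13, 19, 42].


ȳ = 24.1667
SS_res = Σ(y-ŷ)² = 19
SS_tot = Σ(y-ȳ)² = 482.83
R² = 1 - SS_res/SS_tot = 1 - 0.0394 = 0.9606

0.9606


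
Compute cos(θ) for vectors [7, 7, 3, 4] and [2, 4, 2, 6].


A·B = 7·2 + 7·4 + 3·2 + 4·6 = 72
‖A‖ = √123 = 11.0905, ‖B‖ = √60 = 7.746
cos = 72/(√123·√60) = 72/√7380 = 0.8381

0.8381


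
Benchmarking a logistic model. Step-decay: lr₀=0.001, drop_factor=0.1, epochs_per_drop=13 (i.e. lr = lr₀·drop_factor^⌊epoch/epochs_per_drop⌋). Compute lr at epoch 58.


n_drops = ⌊58/13⌋ = 4
lr = 0.001·0.1^4 = 0.001·0.0001 = 0.0000001

0.0000001


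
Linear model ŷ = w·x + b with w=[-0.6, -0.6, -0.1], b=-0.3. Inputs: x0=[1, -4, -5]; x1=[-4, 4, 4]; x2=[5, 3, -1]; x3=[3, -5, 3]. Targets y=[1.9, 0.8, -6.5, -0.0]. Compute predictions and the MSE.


ŷ0 = (-0.6)·(1) + (-0.6)·(-4) + (-0.1)·(-5) - 0.3 = 2.0
ŷ1 = (-0.6)·(-4) + (-0.6)·(4) + (-0.1)·(4) - 0.3 = -0.7
ŷ2 = (-0.6)·(5) + (-0.6)·(3) + (-0.1)·(-1) - 0.3 = -5.0
ŷ3 = (-0.6)·(3) + (-0.6)·(-5) + (-0.1)·(3) - 0.3 = 0.6
errors² = [0.01, 2.25, 2.25, 0.36]
MSE = 4.8700/4 = 1.2175

1.2175


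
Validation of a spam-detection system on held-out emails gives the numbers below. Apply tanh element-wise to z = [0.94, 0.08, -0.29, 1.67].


tanh(0.94) = 0.7352
tanh(0.08) = 0.0798
tanh(-0.29) = -0.2821
tanh(1.67) = 0.9316
result = [0.7352, 0.0798, -0.2821, 0.9316]

[0.7352, 0.0798, -0.2821, 0.9316]


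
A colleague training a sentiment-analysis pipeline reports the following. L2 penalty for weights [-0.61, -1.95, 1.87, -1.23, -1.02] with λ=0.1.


‖w‖₂² = (-0.61)² + (-1.95)² + (1.87)² + (-1.23)² + (-1.02)²
     = 0.3721 + 3.8025 + 3.4969 + 1.5129 + 1.0404
     = 10.2248
λ·‖w‖₂² = 0.1·10.2248 = 1.02248

1.02248


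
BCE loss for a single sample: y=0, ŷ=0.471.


BCE = -[y·ln(p) + (1-y)·ln(1-p)]
= -0 - 1·ln(1-0.471)
= -ln(0.529) = 0.6368

0.6368


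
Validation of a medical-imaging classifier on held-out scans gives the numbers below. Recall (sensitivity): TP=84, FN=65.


Recall = TP/(TP+FN)
= 84/(84+65)
= 84/149 = 56.38%

56.38%


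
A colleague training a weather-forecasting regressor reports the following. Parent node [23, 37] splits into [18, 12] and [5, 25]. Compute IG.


Parent = [23, 37], H_parent = 0.9604
H_left = 0.971 (n=30), H_right = 0.65 (n=30)
H_children = (30/60)·0.971 + (30/60)·0.65 = 0.8105
IG = 0.9604 - 0.8105 = 0.1499

0.1499


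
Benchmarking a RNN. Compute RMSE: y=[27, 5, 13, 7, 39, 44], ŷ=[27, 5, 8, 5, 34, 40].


MSE = 70/6 = 11.6667
RMSE = √(70/6) = 3.4157

3.4157


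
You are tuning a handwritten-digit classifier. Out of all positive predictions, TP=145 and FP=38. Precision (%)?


Precision = TP/(TP+FP)
= 145/(145+38)
= 145/183 = 79.23%

79.23%


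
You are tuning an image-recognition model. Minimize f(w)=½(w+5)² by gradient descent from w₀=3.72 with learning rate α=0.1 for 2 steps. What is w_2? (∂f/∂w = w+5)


step 1: grad = 3.72+5 = 8.72; w = 3.72 - 0.1·(8.72) = 2.848
step 2: grad = 2.848+5 = 7.848; w = 2.848 - 0.1·(7.848) = 2.0632

2.0632


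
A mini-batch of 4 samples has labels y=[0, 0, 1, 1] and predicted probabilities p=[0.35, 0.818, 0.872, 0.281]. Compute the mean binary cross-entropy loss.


L[0] = -ln(1-0.35) = -ln(0.65) = 0.4308
L[1] = -ln(1-0.818) = -ln(0.182) = 1.7037
L[2] = -ln(0.872) = 0.137
L[3] = -ln(0.281) = 1.2694
mean = (0.4308 + 1.7037 + 0.137 + 1.2694)/4 = 0.8852

0.8852


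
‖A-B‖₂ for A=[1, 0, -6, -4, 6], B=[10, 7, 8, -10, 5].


d = √((1-10)² + (0-7)² + (-6-8)² + (-4+ 10)² + (6-5)²)
  = √(81 + 49 + 196 + 36 + 1)
  = √363 = 19.0526

19.0526


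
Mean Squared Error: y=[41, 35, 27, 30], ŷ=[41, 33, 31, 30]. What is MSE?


Squared errors: (41-41)²=0, (35-33)²=4, (27-31)²=16, (30-30)²=0
Sum = 20
MSE = 20/4 = 5

5


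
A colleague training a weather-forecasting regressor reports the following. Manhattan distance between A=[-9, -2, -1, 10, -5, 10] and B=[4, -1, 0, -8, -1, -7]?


d = |-9-4| + |-2+ 1| + |-1-0| + |10+ 8| + |-5+ 1| + |10+ 7|
  = 13 + 1 + 1 + 18 + 4 + 17
  = 54

54


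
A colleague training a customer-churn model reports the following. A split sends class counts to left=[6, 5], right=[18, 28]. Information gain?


Parent = [24, 33], H_parent = 0.9819
H_left = 0.994 (n=11), H_right = 0.9656 (n=46)
H_children = (11/57)·0.994 + (46/57)·0.9656 = 0.9711
IG = 0.9819 - 0.9711 = 0.0108

0.0108


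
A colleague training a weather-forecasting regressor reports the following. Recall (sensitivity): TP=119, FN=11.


Recall = TP/(TP+FN)
= 119/(119+11)
= 119/130 = 91.54%

91.54%


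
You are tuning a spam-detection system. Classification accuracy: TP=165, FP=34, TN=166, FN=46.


Accuracy = (TP+TN)/(TP+TN+FP+FN)
= (165+166)/(411)
= 331/411 = 80.54%

80.54%


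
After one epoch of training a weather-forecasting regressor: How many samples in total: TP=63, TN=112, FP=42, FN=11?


Total = TP + TN + FP + FN
= 63 + 112 + 42 + 11
= 228
(Predicted positive: 105, predicted negative: 123)

228


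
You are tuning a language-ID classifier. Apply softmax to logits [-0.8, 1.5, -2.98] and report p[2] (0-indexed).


Exponentials: e^-0.8=0.4493, e^1.5=4.4817, e^-2.98=0.0508
Sum = 4.9818
Softmax = [0.0902, 0.8996, 0.0102]
p[2] = 0.0508/4.9818 = 0.0102

0.0102


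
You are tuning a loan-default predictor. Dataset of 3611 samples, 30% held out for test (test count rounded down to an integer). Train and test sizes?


Test = ⌊3611·30/100⌋ = 1083
Train = 3611 - 1083 = 2528

Train: 2528, Test: 1083


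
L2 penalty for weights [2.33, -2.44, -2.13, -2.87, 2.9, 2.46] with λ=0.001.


‖w‖₂² = (2.33)² + (-2.44)² + (-2.13)² + (-2.87)² + (2.9)² + (2.46)²
     = 5.4289 + 5.9536 + 4.5369 + 8.2369 + 8.41 + 6.0516
     = 38.6179
λ·‖w‖₂² = 0.001·38.6179 = 0.038618

0.038618


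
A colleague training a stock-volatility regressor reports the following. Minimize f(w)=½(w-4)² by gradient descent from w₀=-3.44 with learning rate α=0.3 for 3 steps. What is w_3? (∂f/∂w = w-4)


step 1: grad = -3.44-4 = -7.44; w = -3.44 - 0.3·(-7.44) = -1.208
step 2: grad = -1.208-4 = -5.208; w = -1.208 - 0.3·(-5.208) = 0.3544
step 3: grad = 0.3544-4 = -3.6456; w = 0.3544 - 0.3·(-3.6456) = 1.44808

1.44808


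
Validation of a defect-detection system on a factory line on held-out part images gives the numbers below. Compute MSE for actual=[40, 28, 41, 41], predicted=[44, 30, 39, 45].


Squared errors: (40-44)²=16, (28-30)²=4, (41-39)²=4, (41-45)²=16
Sum = 40
MSE = 40/4 = 10

10


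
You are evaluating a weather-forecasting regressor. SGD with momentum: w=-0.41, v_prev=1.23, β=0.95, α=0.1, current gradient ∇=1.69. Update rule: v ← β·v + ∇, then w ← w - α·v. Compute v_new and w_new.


v_new = 0.95·1.23 + 1.69 = 1.1685 + 1.69 = 2.8585
w_new = -0.41 - 0.1·2.8585 = -0.41 - 0.28585 = -0.69585

v_new=2.8585, w_new=-0.69585


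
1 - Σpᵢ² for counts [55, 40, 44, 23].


Probabilities: [55/162, 40/162, 44/162, 23/162] ≈ [0.3395, 0.2469, 0.2716, 0.142]
Σpᵢ² = (3025 + 1600 + 1936 + 529)/162² = 7090/26244
Gini = 1 - Σpᵢ² = 1 - 7090/26244 = 0.7298

0.7298


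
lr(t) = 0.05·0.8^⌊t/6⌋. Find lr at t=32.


n_drops = ⌊32/6⌋ = 5
lr = 0.05·0.8^5 = 0.05·0.32768 = 0.016384

0.016384


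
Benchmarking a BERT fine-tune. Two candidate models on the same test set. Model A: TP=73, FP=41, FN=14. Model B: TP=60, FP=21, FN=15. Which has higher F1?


Model A: P=73/114=0.6404, R=73/87=0.8391, F1=2PR/(P+R)=2TP/(2TP+FP+FN)=146/201=0.7264
Model B: P=60/81=0.7407, R=60/75=0.8, F1=2PR/(P+R)=2TP/(2TP+FP+FN)=120/156=0.7692
0.7264 < 0.7692 → Model B

Model B


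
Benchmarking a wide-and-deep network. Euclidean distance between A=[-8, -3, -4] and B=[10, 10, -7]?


d = √((-8-10)² + (-3-10)² + (-4+ 7)²)
  = √(324 + 169 + 9)
  = √502 = 22.4054

22.4054


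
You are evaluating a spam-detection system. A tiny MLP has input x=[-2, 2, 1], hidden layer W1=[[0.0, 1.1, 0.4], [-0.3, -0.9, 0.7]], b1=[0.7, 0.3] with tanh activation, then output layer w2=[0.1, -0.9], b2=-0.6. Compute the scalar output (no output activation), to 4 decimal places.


z1[0] = (0.0)·(-2) + (1.1)·(2) + (0.4)·(1) + 0.7 = 3.3
z1[1] = (-0.3)·(-2) + (-0.9)·(2) + (0.7)·(1) + 0.3 = -0.2
h = tanh(z1) = [0.9973, -0.1974]
output = (0.1)·(0.9973) + (-0.9)·(-0.1974) - 0.6 = -0.3226

-0.3226
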